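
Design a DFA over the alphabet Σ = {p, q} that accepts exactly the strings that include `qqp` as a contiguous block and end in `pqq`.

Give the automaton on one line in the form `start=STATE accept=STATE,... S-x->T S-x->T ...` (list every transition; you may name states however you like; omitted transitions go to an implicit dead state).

start=S0 accept=S8 S0-p->S1 S0-q->S2 S1-p->S1 S1-q->S3 S2-p->S1 S2-q->S4 S3-p->S1 S3-q->S5 S4-p->S6 S4-q->S4 S5-p->S6 S5-q->S4 S6-p->S6 S6-q->S7 S7-p->S6 S7-q->S8 S8-p->S6 S8-q->S9 S9-p->S6 S9-q->S9

Run two small machines in parallel and take their product. The first has 4 states tracking whether and how much of `qqp` has been seen; the second has 4 states tracking how much of the suffix `pqq` has currently been matched. A product state is a pair (one from each), accepting exactly when both do.
        p   q  
>  S0   S1  S2 
   S1   S1  S3 
   S2   S1  S4 
   S3   S1  S5 
   S4   S6  S4 
   S5   S6  S4 
   S6   S6  S7 
   S7   S6  S8 
 * S8   S6  S9 
   S9   S6  S9 
(> = start, * = accepting)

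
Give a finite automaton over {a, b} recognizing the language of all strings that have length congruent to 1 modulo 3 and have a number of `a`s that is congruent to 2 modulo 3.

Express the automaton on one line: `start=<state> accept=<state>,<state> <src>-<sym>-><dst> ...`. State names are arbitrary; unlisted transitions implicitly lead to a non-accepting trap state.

start=q0 accept=q8 q0-a->q1 q0-b->q2 q1-a->q3 q1-b->q4 q2-a->q4 q2-b->q5 q3-a->q0 q3-b->q6 q4-a->q6 q4-b->q7 q5-a->q7 q5-b->q0 q6-a->q2 q6-b->q8 q7-a->q8 q7-b->q1 q8-a->q5 q8-b->q3

Build one automaton per condition and run them in lockstep. The first has 3 states tracking the input length modulo 3; the second has 3 states tracking the count of `a`s modulo 3. A product state is a pair (one from each), accepting exactly when both do.
        a   b  
>  q0   q1  q2 
   q1   q3  q4 
   q2   q4  q5 
   q3   q0  q6 
   q4   q6  q7 
   q5   q7  q0 
   q6   q2  q8 
   q7   q8  q1 
 * q8   q5  q3 
(> = start, * = accepting)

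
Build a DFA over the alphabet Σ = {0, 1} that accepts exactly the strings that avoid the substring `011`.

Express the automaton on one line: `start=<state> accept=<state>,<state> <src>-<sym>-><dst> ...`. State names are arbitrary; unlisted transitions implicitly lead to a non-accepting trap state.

Track partial matches of the forbidden pattern `011`. State D is a dead state reached once `011` has occurred; every other state accepts. A means no part of `011` is currently matched.
A 4-state machine:
       0  1 
>* A   B  A 
 * B   B  C 
 * C   B  D 
   D   D  D 
(> = start, * = accepting)

start=A accept=A,B,C A-0->B A-1->A B-0->B B-1->C C-0->B C-1->D D-0->D D-1->D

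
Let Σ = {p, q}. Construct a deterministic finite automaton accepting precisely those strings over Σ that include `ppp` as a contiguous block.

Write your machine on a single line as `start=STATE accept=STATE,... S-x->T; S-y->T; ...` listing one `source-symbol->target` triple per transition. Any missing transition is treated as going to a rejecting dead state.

States s0..s2 record the length of the longest prefix of `ppp` that matches the current input suffix. Reaching s3 means `ppp` has been seen, and we stay there forever. Accept from s3.
4 states suffice.
        p   q  
>  s0   s1  s0 
   s1   s2  s0 
   s2   s3  s0 
 * s3   s3  s3 
(> = start, * = accepting)

start=s0; accept=s3; s0-p->s1; s0-q->s0; s1-p->s2; s1-q->s0; s2-p->s3; s2-q->s0; s3-p->s3; s3-q->s3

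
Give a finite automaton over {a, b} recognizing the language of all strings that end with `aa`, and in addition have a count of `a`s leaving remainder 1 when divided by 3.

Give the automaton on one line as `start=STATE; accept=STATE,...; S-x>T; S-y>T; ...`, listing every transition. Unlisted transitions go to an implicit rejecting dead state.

Run two small machines in parallel and take their product. One (3 states) tracks how much of the suffix `aa` has currently been matched; the other (3 states) tracks the count of `a`s modulo 3. Each combined state is a pair, one component from each; accept when both components accept. Minimizing collapses redundant product states.
With 5 states:
        a   b  
>  q0   q1  q0 
   q1   q2  q1 
   q2   q3  q2 
   q3   q4  q0 
 * q4   q2  q1 
(> = start, * = accepting)

start=q0; accept=q4; q0-a>q1; q0-b>q0; q1-a>q2; q1-b>q1; q2-a>q3; q2-b>q2; q3-a>q4; q3-b>q0; q4-a>q2; q4-b>q1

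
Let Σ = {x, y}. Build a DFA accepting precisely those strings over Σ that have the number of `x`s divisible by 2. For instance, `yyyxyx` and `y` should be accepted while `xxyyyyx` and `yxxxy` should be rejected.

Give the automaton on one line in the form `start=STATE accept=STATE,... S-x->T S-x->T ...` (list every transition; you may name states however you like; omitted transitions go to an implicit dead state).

start=S0 accept=S0 S0-x->S1 S0-y->S0 S1-x->S0 S1-y->S1

The only thing that matters is how many `x`s have appeared, reduced mod 2. Use one state per residue: S0 for 0, …, S1 for 1. Reading `x` moves to the next residue; anything else stays put. S0 is accepting.
A 2-state machine:
        x   y  
>* S0   S1  S0 
   S1   S0  S1 
(> = start, * = accepting)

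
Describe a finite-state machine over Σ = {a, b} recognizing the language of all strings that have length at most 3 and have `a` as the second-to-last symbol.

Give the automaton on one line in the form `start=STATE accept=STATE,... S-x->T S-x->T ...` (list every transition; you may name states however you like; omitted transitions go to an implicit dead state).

Build one automaton per condition and run them in lockstep. The first has 5 states tracking the input length, saturating at 4; the second has 7 states tracking the last 2 symbols read. A product state is a pair (one from each), accepting exactly when both do.
15 states suffice.
          a    b  
>  q0     q1   q2 
   q1     q3   q4 
   q2     q5   q6 
 * q3     q7   q8 
 * q4     q9  q10 
   q5     q7   q8 
   q6     q9  q10 
 * q7    q11  q12 
 * q8    q13  q14 
   q9    q11  q12 
   q10   q13  q14 
   q11   q11  q12 
   q12   q13  q14 
   q13   q11  q12 
   q14   q13  q14 
(> = start, * = accepting)

start=q0 accept=q3,q4,q7,q8 q0-a->q1 q0-b->q2 q1-a->q3 q1-b->q4 q2-a->q5 q2-b->q6 q3-a->q7 q3-b->q8 q4-a->q9 q4-b->q10 q5-a->q7 q5-b->q8 q6-a->q9 q6-b->q10 q7-a->q11 q7-b->q12 q8-a->q13 q8-b->q14 q9-a->q11 q9-b->q12 q10-a->q13 q10-b->q14 q11-a->q11 q11-b->q12 q12-a->q13 q12-b->q14 q13-a->q11 q13-b->q12 q14-a->q13 q14-b->q14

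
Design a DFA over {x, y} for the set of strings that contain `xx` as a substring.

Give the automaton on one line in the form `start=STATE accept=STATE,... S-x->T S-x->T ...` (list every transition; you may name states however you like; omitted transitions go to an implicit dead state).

start=S0 accept=S2 S0-x->S1 S0-y->S0 S1-x->S2 S1-y->S0 S2-x->S2 S2-y->S2

States S0..S1 record the length of the longest prefix of `xx` that matches the current input suffix. Reaching S2 means `xx` has been seen, and we stay there forever. Accept from S2.
A 3-state machine:
        x   y  
>  S0   S1  S0 
   S1   S2  S0 
 * S2   S2  S2 
(> = start, * = accepting)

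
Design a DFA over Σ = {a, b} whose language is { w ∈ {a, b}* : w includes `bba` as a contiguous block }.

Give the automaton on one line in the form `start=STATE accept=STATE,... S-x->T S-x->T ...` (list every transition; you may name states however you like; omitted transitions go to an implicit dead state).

start=q0 accept=q3 q0-a->q0 q0-b->q1 q1-a->q0 q1-b->q2 q2-a->q3 q2-b->q2 q3-a->q3 q3-b->q3

Track how much of `bba` has been matched so far: state q0 is no progress, q3 is the absorbing accept state reached once `bba` has occurred. Intermediate states record partial matches; on a mismatch, fall back to the longest reusable overlap.
A 4-state machine:
        a   b  
>  q0   q0  q1 
   q1   q0  q2 
   q2   q3  q2 
 * q3   q3  q3 
(> = start, * = accepting)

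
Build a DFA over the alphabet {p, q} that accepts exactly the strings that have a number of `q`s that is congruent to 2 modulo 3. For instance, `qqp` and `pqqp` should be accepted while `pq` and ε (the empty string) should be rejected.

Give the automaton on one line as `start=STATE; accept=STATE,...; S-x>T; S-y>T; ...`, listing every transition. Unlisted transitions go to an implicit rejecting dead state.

start=s0; accept=s2; s0-p>s0; s0-q>s1; s1-p>s1; s1-q>s2; s2-p>s2; s2-q>s0

Keep the running count of `q`s modulo 3: each `q` advances along the cycle s0 → s1 → s2 → s0 while other symbols loop. Accept at s2.
        p   q  
>  s0   s0  s1 
   s1   s1  s2 
 * s2   s2  s0 
(> = start, * = accepting)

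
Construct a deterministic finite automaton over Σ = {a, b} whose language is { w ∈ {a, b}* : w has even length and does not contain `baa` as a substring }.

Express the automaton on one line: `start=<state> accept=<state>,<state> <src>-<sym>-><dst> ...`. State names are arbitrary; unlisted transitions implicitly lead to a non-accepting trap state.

Handle the two conditions separately and then intersect. One (2 states) tracks the input length modulo 2; the other (4 states) tracks partial matches of the forbidden pattern `baa`. Each combined state is a pair, one component from each; accept when both components accept.
        a   b  
>* q0   q1  q2 
   q1   q0  q3 
   q2   q4  q3 
 * q3   q5  q2 
 * q4   q6  q2 
   q5   q7  q3 
   q6   q7  q7 
   q7   q6  q6 
(> = start, * = accepting)

start=q0 accept=q0,q3,q4 q0-a->q1 q0-b->q2 q1-a->q0 q1-b->q3 q2-a->q4 q2-b->q3 q3-a->q5 q3-b->q2 q4-a->q6 q4-b->q2 q5-a->q7 q5-b->q3 q6-a->q7 q6-b->q7 q7-a->q6 q7-b->q6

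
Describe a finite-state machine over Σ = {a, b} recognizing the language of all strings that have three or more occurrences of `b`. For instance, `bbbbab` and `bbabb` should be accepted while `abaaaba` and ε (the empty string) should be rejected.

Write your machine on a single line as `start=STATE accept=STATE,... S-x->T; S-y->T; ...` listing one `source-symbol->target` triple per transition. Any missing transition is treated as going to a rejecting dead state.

Count `b`s, saturating at 4: states q0 through q3 mean 0 through 3 `b`s seen; q4 means more than 3. Each `b` increments (capped at q4); other symbols loop. Accept from {q3, q4}.
5 states suffice.
        a   b  
>  q0   q0  q1 
   q1   q1  q2 
   q2   q2  q3 
 * q3   q3  q4 
 * q4   q4  q4 
(> = start, * = accepting)

start=q0; accept=q3,q4; q0-a->q0; q0-b->q1; q1-a->q1; q1-b->q2; q2-a->q2; q2-b->q3; q3-a->q3; q3-b->q4; q4-a->q4; q4-b->q4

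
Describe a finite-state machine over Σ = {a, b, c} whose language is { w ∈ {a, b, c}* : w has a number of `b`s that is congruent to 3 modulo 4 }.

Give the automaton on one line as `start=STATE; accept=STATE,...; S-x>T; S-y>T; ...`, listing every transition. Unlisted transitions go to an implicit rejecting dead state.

start=S0; accept=S3; S0-a>S0; S0-b>S1; S0-c>S0; S1-a>S1; S1-b>S2; S1-c>S1; S2-a>S2; S2-b>S3; S2-c>S2; S3-a>S3; S3-b>S0; S3-c>S3

The only thing that matters is how many `b`s have appeared, reduced mod 4. Use one state per residue: S0 for 0, …, S3 for 3. Reading `b` moves to the next residue; anything else stays put. S3 is accepting.
With 4 states:
        a   b   c  
>  S0   S0  S1  S0 
   S1   S1  S2  S1 
   S2   S2  S3  S2 
 * S3   S3  S0  S3 
(> = start, * = accepting)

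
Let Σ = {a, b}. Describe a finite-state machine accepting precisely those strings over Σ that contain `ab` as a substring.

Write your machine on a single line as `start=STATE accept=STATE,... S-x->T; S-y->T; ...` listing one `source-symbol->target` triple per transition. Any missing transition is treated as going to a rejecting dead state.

start=q0; accept=q2; q0-a->q1; q0-b->q0; q1-a->q1; q1-b->q2; q2-a->q2; q2-b->q2

States q0..q1 record the length of the longest prefix of `ab` that matches the current input suffix. Reaching q2 means `ab` has been seen, and we stay there forever. Accept from q2.
3 states suffice.
        a   b  
>  q0   q1  q0 
   q1   q1  q2 
 * q2   q2  q2 
(> = start, * = accepting)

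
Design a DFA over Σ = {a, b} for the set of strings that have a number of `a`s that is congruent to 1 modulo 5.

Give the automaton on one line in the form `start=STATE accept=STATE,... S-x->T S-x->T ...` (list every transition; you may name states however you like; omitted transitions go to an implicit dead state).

start=S0 accept=S1 S0-a->S1 S0-b->S0 S1-a->S2 S1-b->S1 S2-a->S3 S2-b->S2 S3-a->S4 S3-b->S3 S4-a->S0 S4-b->S4

Keep the running count of `a`s modulo 5: each `a` advances along the cycle S0 → S1 → S2 → S3 → S4 → S0 while other symbols loop. Accept at S1.
        a   b  
>  S0   S1  S0 
 * S1   S2  S1 
   S2   S3  S2 
   S3   S4  S3 
   S4   S0  S4 
(> = start, * = accepting)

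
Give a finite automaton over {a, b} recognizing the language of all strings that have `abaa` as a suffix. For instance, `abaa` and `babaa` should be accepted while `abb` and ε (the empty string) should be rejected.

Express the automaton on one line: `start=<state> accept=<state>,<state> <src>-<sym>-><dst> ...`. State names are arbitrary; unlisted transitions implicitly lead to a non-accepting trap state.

Remember how much of `abaa` the current input suffix matches. State q0 means no match yet; q1 means the last symbol is `a`; q2 means the last 2 symbols are `ab`; q3 means the last 3 symbols are `aba`; q4 means the last 4 symbols are `abaa`. Only q4 accepts. On a mismatch, fall back to the longest proper suffix that is still a prefix of `abaa`.
        a   b  
>  q0   q1  q0 
   q1   q1  q2 
   q2   q3  q0 
   q3   q4  q2 
 * q4   q1  q2 
(> = start, * = accepting)

start=q0 accept=q4 q0-a->q1 q0-b->q0 q1-a->q1 q1-b->q2 q2-a->q3 q2-b->q0 q3-a->q4 q3-b->q2 q4-a->q1 q4-b->q2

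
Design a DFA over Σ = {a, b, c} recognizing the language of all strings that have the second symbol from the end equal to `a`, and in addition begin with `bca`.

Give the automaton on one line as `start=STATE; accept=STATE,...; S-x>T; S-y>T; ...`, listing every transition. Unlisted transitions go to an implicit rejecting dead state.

start=s0; accept=s5,s6; s0-a>s1; s0-b>s2; s0-c>s1; s1-a>s1; s1-b>s1; s1-c>s1; s2-a>s1; s2-b>s1; s2-c>s3; s3-a>s4; s3-b>s1; s3-c>s1; s4-a>s5; s4-b>s6; s4-c>s6; s5-a>s5; s5-b>s6; s5-c>s6; s6-a>s4; s6-b>s7; s6-c>s7; s7-a>s4; s7-b>s7; s7-c>s7

Run two small machines in parallel and take their product. The first has 13 states tracking the last 2 symbols read; the second has 5 states tracking whether the input so far still matches the prefix `bca`. A product state is a pair (one from each), accepting exactly when both do. After merging equivalent states the machine shrinks.
With 8 states:
        a   b   c  
>  s0   s1  s2  s1 
   s1   s1  s1  s1 
   s2   s1  s1  s3 
   s3   s4  s1  s1 
   s4   s5  s6  s6 
 * s5   s5  s6  s6 
 * s6   s4  s7  s7 
   s7   s4  s7  s7 
(> = start, * = accepting)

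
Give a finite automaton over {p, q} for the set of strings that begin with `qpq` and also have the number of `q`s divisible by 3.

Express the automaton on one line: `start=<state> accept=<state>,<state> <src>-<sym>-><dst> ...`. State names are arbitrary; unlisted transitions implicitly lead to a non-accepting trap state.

Run two small machines in parallel and take their product. One (5 states) tracks whether the input so far still matches the prefix `qpq`; the other (3 states) tracks the count of `q`s modulo 3. Each combined state is a pair, one component from each; accept when both components accept. Minimizing collapses redundant product states.
        p   q  
>  s0   s1  s2 
   s1   s1  s1 
   s2   s3  s1 
   s3   s1  s4 
   s4   s4  s5 
 * s5   s5  s6 
   s6   s6  s4 
(> = start, * = accepting)

start=s0 accept=s5 s0-p->s1 s0-q->s2 s1-p->s1 s1-q->s1 s2-p->s3 s2-q->s1 s3-p->s1 s3-q->s4 s4-p->s4 s4-q->s5 s5-p->s5 s5-q->s6 s6-p->s6 s6-q->s4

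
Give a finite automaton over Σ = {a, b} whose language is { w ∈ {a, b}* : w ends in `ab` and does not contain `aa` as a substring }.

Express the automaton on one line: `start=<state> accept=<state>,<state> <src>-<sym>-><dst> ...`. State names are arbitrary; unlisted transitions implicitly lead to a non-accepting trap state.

Build one automaton per condition and run them in lockstep. The first has 3 states tracking how much of the suffix `ab` has currently been matched; the second has 3 states tracking partial matches of the forbidden pattern `aa`. A product state is a pair (one from each), accepting exactly when both do. After merging equivalent states the machine shrinks.
With 4 states:
        a   b  
>  s0   s1  s0 
   s1   s2  s3 
   s2   s2  s2 
 * s3   s1  s0 
(> = start, * = accepting)

start=s0 accept=s3 s0-a->s1 s0-b->s0 s1-a->s2 s1-b->s3 s2-a->s2 s2-b->s2 s3-a->s1 s3-b->s0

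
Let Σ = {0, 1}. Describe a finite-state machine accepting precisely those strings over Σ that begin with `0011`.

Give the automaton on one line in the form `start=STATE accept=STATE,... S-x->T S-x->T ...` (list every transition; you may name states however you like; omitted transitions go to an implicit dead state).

Walk along `0011` while the input agrees: from q0 take `0` to q1, and so on. Any deviation drops to the rejecting sink q5. Once q4 is reached the prefix is confirmed and every continuation is accepted.
With 6 states:
        0   1  
>  q0   q1  q5 
   q1   q2  q5 
   q2   q5  q3 
   q3   q5  q4 
 * q4   q4  q4 
   q5   q5  q5 
(> = start, * = accepting)

start=q0 accept=q4 q0-0->q1 q0-1->q5 q1-0->q2 q1-1->q5 q2-0->q5 q2-1->q3 q3-0->q5 q3-1->q4 q4-0->q4 q4-1->q4 q5-0->q5 q5-1->q5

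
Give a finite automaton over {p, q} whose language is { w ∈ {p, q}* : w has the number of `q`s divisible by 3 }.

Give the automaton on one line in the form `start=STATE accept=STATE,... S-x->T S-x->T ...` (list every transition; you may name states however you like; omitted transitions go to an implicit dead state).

Keep the running count of `q`s modulo 3: each `q` advances along the cycle A → B → C → A while other symbols loop. Accept at A.
       p  q 
>* A   A  B 
   B   B  C 
   C   C  A 
(> = start, * = accepting)

start=A accept=A A-p->A A-q->B B-p->B B-q->C C-p->C C-q->A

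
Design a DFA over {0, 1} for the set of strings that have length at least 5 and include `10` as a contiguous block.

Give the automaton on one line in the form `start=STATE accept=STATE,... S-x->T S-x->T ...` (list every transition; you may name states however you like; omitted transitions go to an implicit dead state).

start=A accept=L A-0->B A-1->C B-0->D B-1->E C-0->F C-1->E D-0->G D-1->H E-0->I E-1->H F-0->I F-1->I G-0->G G-1->J H-0->K H-1->J I-0->K I-1->K J-0->L J-1->J K-0->L K-1->L L-0->L L-1->L

Build one automaton per condition and run them in lockstep. One (7 states) tracks the input length, saturating at 6; the other (3 states) tracks whether and how much of `10` has been seen. Each combined state is a pair, one component from each; accept when both components accept. Equivalent product states are then merged.
With 12 states:
       0  1 
>  A   B  C 
   B   D  E 
   C   F  E 
   D   G  H 
   E   I  H 
   F   I  I 
   G   G  J 
   H   K  J 
   I   K  K 
   J   L  J 
   K   L  L 
 * L   L  L 
(> = start, * = accepting)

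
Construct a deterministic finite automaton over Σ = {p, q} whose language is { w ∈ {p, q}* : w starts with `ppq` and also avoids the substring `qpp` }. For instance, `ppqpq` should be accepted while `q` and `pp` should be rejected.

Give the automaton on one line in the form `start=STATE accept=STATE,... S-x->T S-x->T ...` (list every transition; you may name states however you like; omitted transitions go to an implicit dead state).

Run two small machines in parallel and take their product. One (5 states) tracks whether the input so far still matches the prefix `ppq`; the other (4 states) tracks partial matches of the forbidden pattern `qpp`. Each combined state is a pair, one component from each; accept when both components accept.
10 states suffice.
       p  q 
>  A   B  C 
   B   D  C 
   C   E  C 
   D   F  G 
   E   H  C 
   F   F  C 
 * G   I  G 
   H   H  H 
 * I   J  G 
   J   J  J 
(> = start, * = accepting)

start=A accept=G,I A-p->B A-q->C B-p->D B-q->C C-p->E C-q->C D-p->F D-q->G E-p->H E-q->C F-p->F F-q->C G-p->I G-q->G H-p->H H-q->H I-p->J I-q->G J-p->J J-q->J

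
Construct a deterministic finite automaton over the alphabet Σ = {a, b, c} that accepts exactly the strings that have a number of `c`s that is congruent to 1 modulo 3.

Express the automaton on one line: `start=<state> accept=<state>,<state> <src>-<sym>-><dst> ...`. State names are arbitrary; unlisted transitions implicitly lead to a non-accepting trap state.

start=q0 accept=q1 q0-a->q0 q0-b->q0 q0-c->q1 q1-a->q1 q1-b->q1 q1-c->q2 q2-a->q2 q2-b->q2 q2-c->q0

The only thing that matters is how many `c`s have appeared, reduced mod 3. Use one state per residue: q0 for 0, …, q2 for 2. Reading `c` moves to the next residue; anything else stays put. q1 is accepting.
        a   b   c  
>  q0   q0  q0  q1 
 * q1   q1  q1  q2 
   q2   q2  q2  q0 
(> = start, * = accepting)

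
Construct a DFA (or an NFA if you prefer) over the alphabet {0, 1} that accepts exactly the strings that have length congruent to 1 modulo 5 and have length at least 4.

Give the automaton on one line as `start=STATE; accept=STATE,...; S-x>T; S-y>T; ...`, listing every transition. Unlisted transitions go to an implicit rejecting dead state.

Build one automaton per condition and run them in lockstep. One (5 states) tracks the input length modulo 5; the other (6 states) tracks the input length, saturating at 5. Each combined state is a pair, one component from each; accept when both components accept. Minimizing collapses redundant product states.
        0   1  
>  S0   S1  S1 
   S1   S2  S2 
   S2   S3  S3 
   S3   S4  S4 
   S4   S5  S5 
   S5   S6  S6 
 * S6   S2  S2 
(> = start, * = accepting)

start=S0; accept=S6; S0-0>S1; S0-1>S1; S1-0>S2; S1-1>S2; S2-0>S3; S2-1>S3; S3-0>S4; S3-1>S4; S4-0>S5; S4-1>S5; S5-0>S6; S5-1>S6; S6-0>S2; S6-1>S2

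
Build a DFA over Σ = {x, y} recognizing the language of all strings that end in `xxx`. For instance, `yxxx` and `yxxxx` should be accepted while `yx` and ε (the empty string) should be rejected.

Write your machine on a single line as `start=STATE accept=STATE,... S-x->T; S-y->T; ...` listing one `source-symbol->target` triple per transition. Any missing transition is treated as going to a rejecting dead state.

Remember how much of `xxx` the current input suffix matches. State q0 means no match yet; q1 means the last symbol is `x`; q2 means the last 2 symbols are `xx`; q3 means the last 3 symbols are `xxx`. Only q3 accepts. On a mismatch, fall back to the longest proper suffix that is still a prefix of `xxx`.
4 states suffice.
        x   y  
>  q0   q1  q0 
   q1   q2  q0 
   q2   q3  q0 
 * q3   q3  q0 
(> = start, * = accepting)

start=q0; accept=q3; q0-x->q1; q0-y->q0; q1-x->q2; q1-y->q0; q2-x->q3; q2-y->q0; q3-x->q3; q3-y->q0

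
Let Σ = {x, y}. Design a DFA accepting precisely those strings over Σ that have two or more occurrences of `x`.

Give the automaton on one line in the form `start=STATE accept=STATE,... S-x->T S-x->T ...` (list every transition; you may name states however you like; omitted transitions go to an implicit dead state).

Count `x`s, saturating at 3: states q0 through q2 mean 0 through 2 `x`s seen; q3 means more than 2. Each `x` increments (capped at q3); other symbols loop. Accept from {q2, q3}.
4 states suffice.
        x   y  
>  q0   q1  q0 
   q1   q2  q1 
 * q2   q3  q2 
 * q3   q3  q3 
(> = start, * = accepting)

start=q0 accept=q2,q3 q0-x->q1 q0-y->q0 q1-x->q2 q1-y->q1 q2-x->q3 q2-y->q2 q3-x->q3 q3-y->q3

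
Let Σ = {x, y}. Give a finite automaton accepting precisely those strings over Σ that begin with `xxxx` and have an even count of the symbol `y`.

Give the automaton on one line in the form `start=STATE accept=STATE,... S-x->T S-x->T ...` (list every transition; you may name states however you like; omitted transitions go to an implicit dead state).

Build one automaton per condition and run them in lockstep. One (6 states) tracks whether the input so far still matches the prefix `xxxx`; the other (2 states) tracks the count of `y`s modulo 2. Each combined state is a pair, one component from each; accept when both components accept.
With 8 states:
        x   y  
>  S0   S1  S2 
   S1   S3  S2 
   S2   S2  S4 
   S3   S5  S2 
   S4   S4  S2 
   S5   S6  S2 
 * S6   S6  S7 
   S7   S7  S6 
(> = start, * = accepting)

start=S0 accept=S6 S0-x->S1 S0-y->S2 S1-x->S3 S1-y->S2 S2-x->S2 S2-y->S4 S3-x->S5 S3-y->S2 S4-x->S4 S4-y->S2 S5-x->S6 S5-y->S2 S6-x->S6 S6-y->S7 S7-x->S7 S7-y->S6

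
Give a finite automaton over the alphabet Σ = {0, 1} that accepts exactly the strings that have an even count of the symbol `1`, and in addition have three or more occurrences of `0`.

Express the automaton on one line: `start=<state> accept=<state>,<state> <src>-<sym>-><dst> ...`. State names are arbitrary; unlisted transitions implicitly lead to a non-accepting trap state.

Handle the two conditions separately and then intersect. The first has 2 states tracking the count of `1`s modulo 2; the second has 5 states tracking the count of `0`s, saturating at 4. A product state is a pair (one from each), accepting exactly when both do.
With 10 states:
        0   1  
>  S0   S1  S2 
   S1   S3  S4 
   S2   S4  S0 
   S3   S5  S6 
   S4   S6  S1 
 * S5   S7  S8 
   S6   S8  S3 
 * S7   S7  S9 
   S8   S9  S5 
   S9   S9  S7 
(> = start, * = accepting)

start=S0 accept=S5,S7 S0-0->S1 S0-1->S2 S1-0->S3 S1-1->S4 S2-0->S4 S2-1->S0 S3-0->S5 S3-1->S6 S4-0->S6 S4-1->S1 S5-0->S7 S5-1->S8 S6-0->S8 S6-1->S3 S7-0->S7 S7-1->S9 S8-0->S9 S8-1->S5 S9-0->S9 S9-1->S7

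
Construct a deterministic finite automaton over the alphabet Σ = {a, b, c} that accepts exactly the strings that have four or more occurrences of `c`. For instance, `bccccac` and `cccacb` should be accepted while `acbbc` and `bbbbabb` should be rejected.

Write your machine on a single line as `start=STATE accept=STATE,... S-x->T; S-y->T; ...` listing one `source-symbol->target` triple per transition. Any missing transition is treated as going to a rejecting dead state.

start=s0; accept=s4,s5; s0-a->s0; s0-b->s0; s0-c->s1; s1-a->s1; s1-b->s1; s1-c->s2; s2-a->s2; s2-b->s2; s2-c->s3; s3-a->s3; s3-b->s3; s3-c->s4; s4-a->s4; s4-b->s4; s4-c->s5; s5-a->s5; s5-b->s5; s5-c->s5

Only the number of `c`s matters, and only up to 5. Make a chain s0 → s1 → s2 → s3 → s4 → s5 advanced by each `c` (with s5 absorbing); every other symbol self-loops. The accepting set is {s4, s5}.
6 states suffice.
        a   b   c  
>  s0   s0  s0  s1 
   s1   s1  s1  s2 
   s2   s2  s2  s3 
   s3   s3  s3  s4 
 * s4   s4  s4  s5 
 * s5   s5  s5  s5 
(> = start, * = accepting)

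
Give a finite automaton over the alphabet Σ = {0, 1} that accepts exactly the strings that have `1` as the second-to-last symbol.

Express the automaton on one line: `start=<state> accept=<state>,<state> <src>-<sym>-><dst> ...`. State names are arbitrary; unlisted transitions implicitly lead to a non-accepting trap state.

A DFA must remember the last 2 symbols (since which symbol is second-to-last isn't known until the input ends). Use one state per possible window of the last ≤2 symbols; accept from those whose window starts with `1`.
        0   1  
>  q0   q1  q2 
   q1   q3  q4 
   q2   q5  q6 
   q3   q3  q4 
   q4   q5  q6 
 * q5   q3  q4 
 * q6   q5  q6 
(> = start, * = accepting)

start=q0 accept=q5,q6 q0-0->q1 q0-1->q2 q1-0->q3 q1-1->q4 q2-0->q5 q2-1->q6 q3-0->q3 q3-1->q4 q4-0->q5 q4-1->q6 q5-0->q3 q5-1->q4 q6-0->q5 q6-1->q6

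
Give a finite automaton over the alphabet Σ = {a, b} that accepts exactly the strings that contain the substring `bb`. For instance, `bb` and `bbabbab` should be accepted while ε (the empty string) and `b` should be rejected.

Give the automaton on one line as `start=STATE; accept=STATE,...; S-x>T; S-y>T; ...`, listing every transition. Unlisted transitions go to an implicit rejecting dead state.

start=q0; accept=q2; q0-a>q0; q0-b>q1; q1-a>q0; q1-b>q2; q2-a>q2; q2-b>q2

Track how much of `bb` has been matched so far: state q0 is no progress, q2 is the absorbing accept state reached once `bb` has occurred. Intermediate states record partial matches; on a mismatch, fall back to the longest reusable overlap.
With 3 states:
        a   b  
>  q0   q0  q1 
   q1   q0  q2 
 * q2   q2  q2 
(> = start, * = accepting)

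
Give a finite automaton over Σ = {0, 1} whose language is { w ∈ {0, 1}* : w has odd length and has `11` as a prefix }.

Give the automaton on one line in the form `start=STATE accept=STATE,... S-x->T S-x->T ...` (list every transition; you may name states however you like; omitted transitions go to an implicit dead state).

Build one automaton per condition and run them in lockstep. One (2 states) tracks the input length modulo 2; the other (4 states) tracks whether the input so far still matches the prefix `11`. Each combined state is a pair, one component from each; accept when both components accept. Equivalent product states are then merged.
5 states suffice.
       0  1 
>  A   B  C 
   B   B  B 
   C   B  D 
   D   E  E 
 * E   D  D 
(> = start, * = accepting)

start=A accept=E A-0->B A-1->C B-0->B B-1->B C-0->B C-1->D D-0->E D-1->E E-0->D E-1->D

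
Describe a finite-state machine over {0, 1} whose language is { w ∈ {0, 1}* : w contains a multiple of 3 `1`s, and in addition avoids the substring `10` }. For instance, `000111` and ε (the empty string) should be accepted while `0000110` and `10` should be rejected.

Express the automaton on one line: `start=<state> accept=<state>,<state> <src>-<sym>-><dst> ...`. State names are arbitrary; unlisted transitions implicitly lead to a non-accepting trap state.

start=q0 accept=q0,q5 q0-0->q0 q0-1->q1 q1-0->q2 q1-1->q3 q2-0->q2 q2-1->q4 q3-0->q4 q3-1->q5 q4-0->q4 q4-1->q6 q5-0->q6 q5-1->q1 q6-0->q6 q6-1->q2

Build one automaton per condition and run them in lockstep. One (3 states) tracks the count of `1`s modulo 3; the other (3 states) tracks partial matches of the forbidden pattern `10`. Each combined state is a pair, one component from each; accept when both components accept.
7 states suffice.
        0   1  
>* q0   q0  q1 
   q1   q2  q3 
   q2   q2  q4 
   q3   q4  q5 
   q4   q4  q6 
 * q5   q6  q1 
   q6   q6  q2 
(> = start, * = accepting)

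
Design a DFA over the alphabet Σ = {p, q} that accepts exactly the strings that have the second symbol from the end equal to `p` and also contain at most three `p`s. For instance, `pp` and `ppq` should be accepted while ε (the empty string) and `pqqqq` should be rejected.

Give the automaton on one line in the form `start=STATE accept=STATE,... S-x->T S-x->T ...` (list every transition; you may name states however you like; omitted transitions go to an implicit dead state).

start=A accept=C,D,E,F,J A-p->B A-q->A B-p->C B-q->D C-p->E C-q->F D-p->G D-q->H E-p->I E-q->J F-p->K F-q->L G-p->E G-q->F H-p->G H-q->H I-p->I I-q->I J-p->I J-q->I K-p->I K-q->J L-p->K L-q->L

Handle the two conditions separately and then intersect. The first has 7 states tracking the last 2 symbols read; the second has 5 states tracking the count of `p`s, saturating at 4. A product state is a pair (one from each), accepting exactly when both do. Equivalent product states are then merged.
       p  q 
>  A   B  A 
   B   C  D 
 * C   E  F 
 * D   G  H 
 * E   I  J 
 * F   K  L 
   G   E  F 
   H   G  H 
   I   I  I 
 * J   I  I 
   K   I  J 
   L   K  L 
(> = start, * = accepting)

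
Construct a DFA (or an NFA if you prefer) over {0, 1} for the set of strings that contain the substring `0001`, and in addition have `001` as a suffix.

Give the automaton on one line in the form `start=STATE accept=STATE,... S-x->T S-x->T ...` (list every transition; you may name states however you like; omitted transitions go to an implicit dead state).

start=S0 accept=S4 S0-0->S1 S0-1->S0 S1-0->S2 S1-1->S0 S2-0->S3 S2-1->S0 S3-0->S3 S3-1->S4 S4-0->S5 S4-1->S6 S5-0->S3 S5-1->S6 S6-0->S5 S6-1->S6

Run two small machines in parallel and take their product. One (5 states) tracks whether and how much of `0001` has been seen; the other (4 states) tracks how much of the suffix `001` has currently been matched. Each combined state is a pair, one component from each; accept when both components accept. Minimizing collapses redundant product states.
        0   1  
>  S0   S1  S0 
   S1   S2  S0 
   S2   S3  S0 
   S3   S3  S4 
 * S4   S5  S6 
   S5   S3  S6 
   S6   S5  S6 
(> = start, * = accepting)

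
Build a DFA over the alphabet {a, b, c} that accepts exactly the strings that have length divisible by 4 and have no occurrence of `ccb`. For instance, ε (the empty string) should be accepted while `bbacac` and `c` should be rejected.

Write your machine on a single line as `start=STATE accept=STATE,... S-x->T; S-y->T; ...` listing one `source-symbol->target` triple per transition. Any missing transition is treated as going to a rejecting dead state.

Build one automaton per condition and run them in lockstep. The first has 4 states tracking the input length modulo 4; the second has 4 states tracking partial matches of the forbidden pattern `ccb`. A product state is a pair (one from each), accepting exactly when both do. Equivalent product states are then merged.
With 13 states:
          a    b    c  
>* s0     s1   s1   s2 
   s1     s3   s3   s4 
   s2     s3   s3   s5 
   s3     s6   s6   s7 
   s4     s6   s6   s8 
   s5     s6   s9   s8 
   s6     s0   s0  s10 
   s7     s0   s0  s11 
   s8     s0   s9  s11 
   s9     s9   s9   s9 
 * s10    s1   s1  s12 
 * s11    s1   s9  s12 
   s12    s3   s9   s5 
(> = start, * = accepting)

start=s0; accept=s0,s10,s11; s0-a->s1; s0-b->s1; s0-c->s2; s1-a->s3; s1-b->s3; s1-c->s4; s2-a->s3; s2-b->s3; s2-c->s5; s3-a->s6; s3-b->s6; s3-c->s7; s4-a->s6; s4-b->s6; s4-c->s8; s5-a->s6; s5-b->s9; s5-c->s8; s6-a->s0; s6-b->s0; s6-c->s10; s7-a->s0; s7-b->s0; s7-c->s11; s8-a->s0; s8-b->s9; s8-c->s11; s9-a->s9; s9-b->s9; s9-c->s9; s10-a->s1; s10-b->s1; s10-c->s12; s11-a->s1; s11-b->s9; s11-c->s12; s12-a->s3; s12-b->s9; s12-c->s5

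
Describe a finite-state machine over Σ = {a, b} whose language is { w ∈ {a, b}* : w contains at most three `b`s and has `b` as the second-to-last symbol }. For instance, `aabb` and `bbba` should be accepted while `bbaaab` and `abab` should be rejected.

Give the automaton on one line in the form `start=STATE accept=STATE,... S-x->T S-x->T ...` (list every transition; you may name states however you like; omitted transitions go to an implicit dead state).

start=S0 accept=S5,S6,S9,S10,S13 S0-a->S1 S0-b->S2 S1-a->S3 S1-b->S4 S2-a->S5 S2-b->S6 S3-a->S3 S3-b->S4 S4-a->S5 S4-b->S6 S5-a->S7 S5-b->S8 S6-a->S9 S6-b->S10 S7-a->S7 S7-b->S8 S8-a->S9 S8-b->S10 S9-a->S11 S9-b->S12 S10-a->S13 S10-b->S14 S11-a->S11 S11-b->S12 S12-a->S13 S12-b->S14 S13-a->S15 S13-b->S16 S14-a->S17 S14-b->S14 S15-a->S15 S15-b->S16 S16-a->S17 S16-b->S14 S17-a->S18 S17-b->S16 S18-a->S18 S18-b->S16

Handle the two conditions separately and then intersect. The first has 5 states tracking the count of `b`s, saturating at 4; the second has 7 states tracking the last 2 symbols read. A product state is a pair (one from each), accepting exactly when both do.
With 19 states:
          a    b  
>  S0     S1   S2 
   S1     S3   S4 
   S2     S5   S6 
   S3     S3   S4 
   S4     S5   S6 
 * S5     S7   S8 
 * S6     S9  S10 
   S7     S7   S8 
   S8     S9  S10 
 * S9    S11  S12 
 * S10   S13  S14 
   S11   S11  S12 
   S12   S13  S14 
 * S13   S15  S16 
   S14   S17  S14 
   S15   S15  S16 
   S16   S17  S14 
   S17   S18  S16 
   S18   S18  S16 
(> = start, * = accepting)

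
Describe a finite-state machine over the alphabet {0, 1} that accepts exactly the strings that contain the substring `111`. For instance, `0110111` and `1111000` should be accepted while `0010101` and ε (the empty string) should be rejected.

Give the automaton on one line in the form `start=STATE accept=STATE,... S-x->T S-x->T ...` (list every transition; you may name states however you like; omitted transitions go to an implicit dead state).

start=A accept=D A-0->A A-1->B B-0->A B-1->C C-0->A C-1->D D-0->D D-1->D

Track how much of `111` has been matched so far: state A is no progress, D is the absorbing accept state reached once `111` has occurred. Intermediate states record partial matches; on a mismatch, fall back to the longest reusable overlap.
4 states suffice.
       0  1 
>  A   A  B 
   B   A  C 
   C   A  D 
 * D   D  D 
(> = start, * = accepting)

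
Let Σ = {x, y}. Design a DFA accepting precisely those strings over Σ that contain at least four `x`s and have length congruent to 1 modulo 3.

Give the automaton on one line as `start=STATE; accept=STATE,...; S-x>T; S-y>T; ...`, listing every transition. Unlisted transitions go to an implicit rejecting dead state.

Run two small machines in parallel and take their product. The first has 6 states tracking the count of `x`s, saturating at 5; the second has 3 states tracking the input length modulo 3. A product state is a pair (one from each), accepting exactly when both do.
With 18 states:
       x  y 
>  A   B  C 
   B   D  E 
   C   E  F 
   D   G  H 
   E   H  I 
   F   I  A 
   G   J  K 
   H   K  L 
   I   L  B 
 * J   M  N 
   K   N  O 
   L   O  D 
   M   P  P 
   N   P  Q 
   O   Q  G 
   P   R  R 
   Q   R  J 
 * R   M  M 
(> = start, * = accepting)

start=A; accept=J,R; A-x>B; A-y>C; B-x>D; B-y>E; C-x>E; C-y>F; D-x>G; D-y>H; E-x>H; E-y>I; F-x>I; F-y>A; G-x>J; G-y>K; H-x>K; H-y>L; I-x>L; I-y>B; J-x>M; J-y>N; K-x>N; K-y>O; L-x>O; L-y>D; M-x>P; M-y>P; N-x>P; N-y>Q; O-x>Q; O-y>G; P-x>R; P-y>R; Q-x>R; Q-y>J; R-x>M; R-y>M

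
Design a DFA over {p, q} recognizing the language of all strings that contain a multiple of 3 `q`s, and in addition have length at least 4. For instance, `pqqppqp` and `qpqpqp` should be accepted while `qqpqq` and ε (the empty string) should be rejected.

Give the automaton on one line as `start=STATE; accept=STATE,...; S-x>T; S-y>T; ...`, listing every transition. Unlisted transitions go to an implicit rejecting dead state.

start=s0; accept=s8; s0-p>s1; s0-q>s2; s1-p>s3; s1-q>s4; s2-p>s4; s2-q>s5; s3-p>s6; s3-q>s4; s4-p>s4; s4-q>s7; s5-p>s7; s5-q>s6; s6-p>s8; s6-q>s4; s7-p>s7; s7-q>s8; s8-p>s8; s8-q>s4

Handle the two conditions separately and then intersect. One (3 states) tracks the count of `q`s modulo 3; the other (6 states) tracks the input length, saturating at 5. Each combined state is a pair, one component from each; accept when both components accept. Minimizing collapses redundant product states.
        p   q  
>  s0   s1  s2 
   s1   s3  s4 
   s2   s4  s5 
   s3   s6  s4 
   s4   s4  s7 
   s5   s7  s6 
   s6   s8  s4 
   s7   s7  s8 
 * s8   s8  s4 
(> = start, * = accepting)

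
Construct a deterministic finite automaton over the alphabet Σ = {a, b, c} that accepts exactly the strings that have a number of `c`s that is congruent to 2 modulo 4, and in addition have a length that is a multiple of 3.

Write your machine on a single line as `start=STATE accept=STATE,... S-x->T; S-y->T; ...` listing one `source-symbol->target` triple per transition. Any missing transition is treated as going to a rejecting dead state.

Run two small machines in parallel and take their product. One (4 states) tracks the count of `c`s modulo 4; the other (3 states) tracks the input length modulo 3. Each combined state is a pair, one component from each; accept when both components accept.
With 12 states:
          a    b    c  
>  q0     q1   q1   q2 
   q1     q3   q3   q4 
   q2     q4   q4   q5 
   q3     q0   q0   q6 
   q4     q6   q6   q7 
   q5     q7   q7   q8 
   q6     q2   q2   q9 
 * q7     q9   q9  q10 
   q8    q10  q10   q1 
   q9     q5   q5  q11 
   q10   q11  q11   q3 
   q11    q8   q8   q0 
(> = start, * = accepting)

start=q0; accept=q7; q0-a->q1; q0-b->q1; q0-c->q2; q1-a->q3; q1-b->q3; q1-c->q4; q2-a->q4; q2-b->q4; q2-c->q5; q3-a->q0; q3-b->q0; q3-c->q6; q4-a->q6; q4-b->q6; q4-c->q7; q5-a->q7; q5-b->q7; q5-c->q8; q6-a->q2; q6-b->q2; q6-c->q9; q7-a->q9; q7-b->q9; q7-c->q10; q8-a->q10; q8-b->q10; q8-c->q1; q9-a->q5; q9-b->q5; q9-c->q11; q10-a->q11; q10-b->q11; q10-c->q3; q11-a->q8; q11-b->q8; q11-c->q0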